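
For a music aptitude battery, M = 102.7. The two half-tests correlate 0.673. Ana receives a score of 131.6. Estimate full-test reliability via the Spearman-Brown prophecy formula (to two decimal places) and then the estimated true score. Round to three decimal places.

125.820

Spearman-Brown: ρ = 2r/(1 + r) = 2(0.673)/(1 + 0.673) = 1.3460/1.673 = 0.8045 → 0.80
T̂ = ρX + (1 − ρ)μ
  = 0.80 × 131.6 + 0.20 × 102.7
  = 105.280 + 20.540
  = 125.8200
  ≈ 125.820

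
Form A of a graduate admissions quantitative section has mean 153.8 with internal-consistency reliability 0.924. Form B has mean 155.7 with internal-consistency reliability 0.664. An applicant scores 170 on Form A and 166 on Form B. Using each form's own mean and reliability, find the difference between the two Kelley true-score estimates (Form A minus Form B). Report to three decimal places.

6.230

T̂_A = 0.924(170) + 0.076(153.8) = 168.76880
T̂_B = 0.664(166) + 0.336(155.7) = 162.53920
T̂_A − T̂_B = 6.22960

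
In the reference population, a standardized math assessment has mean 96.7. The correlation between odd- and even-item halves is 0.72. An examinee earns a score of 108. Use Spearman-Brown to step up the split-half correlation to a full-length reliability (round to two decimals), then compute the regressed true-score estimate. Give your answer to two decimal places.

106.19

Spearman-Brown: ρ = 2r/(1 + r) = 2(0.72)/(1 + 0.72) = 1.440/1.72 = 0.8372 → 0.84
T̂ = ρX + (1 − ρ)μ
  = 0.84 × 108 + 0.16 × 96.7
  = 90.72 + 15.472
  = 106.192
  ≈ 106.19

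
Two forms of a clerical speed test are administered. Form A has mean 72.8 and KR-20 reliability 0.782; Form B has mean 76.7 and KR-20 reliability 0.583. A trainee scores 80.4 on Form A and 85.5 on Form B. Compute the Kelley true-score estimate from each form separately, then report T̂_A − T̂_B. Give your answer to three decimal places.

-3.087

T̂_A = 0.782(80.4) + 0.218(72.8) = 78.74320
T̂_B = 0.583(85.5) + 0.417(76.7) = 81.83040
T̂_A − T̂_B = -3.08720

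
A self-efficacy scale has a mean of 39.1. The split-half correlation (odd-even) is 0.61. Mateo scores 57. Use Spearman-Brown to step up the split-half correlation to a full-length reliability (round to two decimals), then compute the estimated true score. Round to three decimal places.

Spearman-Brown: ρ = 2r/(1 + r) = 2(0.61)/(1 + 0.61) = 1.220/1.61 = 0.7578 → 0.76
T̂ = ρX + (1 − ρ)μ
  = 0.76 × 57 + 0.24 × 39.1
  = 43.32 + 9.384
  = 52.7040
  ≈ 52.704

52.704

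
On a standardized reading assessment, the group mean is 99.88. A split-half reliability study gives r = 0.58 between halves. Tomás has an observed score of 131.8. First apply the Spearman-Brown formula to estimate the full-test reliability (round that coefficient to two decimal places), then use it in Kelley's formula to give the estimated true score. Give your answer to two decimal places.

123.18

Spearman-Brown: ρ = 2r/(1 + r) = 2(0.58)/(1 + 0.58) = 1.160/1.58 = 0.7342 → 0.73
T̂ = ρX + (1 − ρ)μ
  = 0.73 × 131.8 + 0.27 × 99.88
  = 96.214 + 26.9676
  = 123.182
  ≈ 123.18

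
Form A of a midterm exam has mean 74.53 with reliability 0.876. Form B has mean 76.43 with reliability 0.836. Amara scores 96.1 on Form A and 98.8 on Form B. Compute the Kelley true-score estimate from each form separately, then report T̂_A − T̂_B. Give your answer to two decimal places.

T̂_A = 0.876(96.1) + 0.124(74.53) = 93.4253
T̂_B = 0.836(98.8) + 0.164(76.43) = 95.1313
T̂_A − T̂_B = -1.7060

-1.71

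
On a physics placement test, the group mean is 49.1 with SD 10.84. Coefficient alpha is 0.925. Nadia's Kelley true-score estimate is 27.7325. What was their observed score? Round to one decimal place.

T̂ = ρX + (1 − ρ)μ  ⇒  X = (T̂ − (1 − ρ)μ) / ρ
X = (27.7325 − 0.075 × 49.1) / 0.925 = (27.7325 − 3.6825) / 0.925 = 24.0500 / 0.925 = 26.000

26.0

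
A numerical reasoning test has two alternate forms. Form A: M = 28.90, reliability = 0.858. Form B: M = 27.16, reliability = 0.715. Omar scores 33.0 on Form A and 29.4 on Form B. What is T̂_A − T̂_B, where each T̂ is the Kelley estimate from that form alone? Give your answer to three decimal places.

3.656

T̂_A = 0.858(33.0) + 0.142(28.90) = 32.41780
T̂_B = 0.715(29.4) + 0.285(27.16) = 28.76160
T̂_A − T̂_B = 3.65620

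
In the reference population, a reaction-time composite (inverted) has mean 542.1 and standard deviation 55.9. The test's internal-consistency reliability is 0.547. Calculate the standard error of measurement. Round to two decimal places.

SEM = SD · √(1 − ρ) = 55.9 × √0.453 = 55.9 × 0.6731 = 37.624

37.62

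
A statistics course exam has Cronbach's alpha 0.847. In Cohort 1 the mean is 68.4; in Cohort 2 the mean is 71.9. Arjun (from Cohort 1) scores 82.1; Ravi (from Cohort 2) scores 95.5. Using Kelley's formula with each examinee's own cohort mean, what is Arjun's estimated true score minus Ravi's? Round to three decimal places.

-11.885

T̂_Arjun = 0.847(82.1) + 0.153(68.4) = 80.00390
T̂_Ravi = 0.847(95.5) + 0.153(71.9) = 91.88920
Difference = 80.00390 − 91.88920 = -11.88530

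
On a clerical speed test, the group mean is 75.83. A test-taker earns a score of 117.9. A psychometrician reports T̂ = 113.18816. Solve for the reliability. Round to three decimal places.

T̂ = ρX + (1 − ρ)μ  ⇒  T̂ − μ = ρ(X − μ)
ρ = (T̂ − μ)/(X − μ) = (113.18816 − 75.83) / (117.9 − 75.83) = 37.35816 / 42.07 = 0.88800

0.888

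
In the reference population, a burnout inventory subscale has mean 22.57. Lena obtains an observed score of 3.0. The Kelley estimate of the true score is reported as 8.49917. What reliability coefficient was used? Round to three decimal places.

T̂ = ρX + (1 − ρ)μ  ⇒  T̂ − μ = ρ(X − μ)
ρ = (T̂ − μ)/(X − μ) = (8.49917 − 22.57) / (3.0 − 22.57) = -14.07083 / -19.57 = 0.71900

0.719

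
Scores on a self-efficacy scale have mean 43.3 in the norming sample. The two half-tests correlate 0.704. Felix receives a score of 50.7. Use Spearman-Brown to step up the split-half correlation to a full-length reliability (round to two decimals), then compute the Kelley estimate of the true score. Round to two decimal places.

Spearman-Brown: ρ = 2r/(1 + r) = 2(0.704)/(1 + 0.704) = 1.4080/1.704 = 0.8263 → 0.83
T̂ = ρX + (1 − ρ)μ
  = 0.83 × 50.7 + 0.17 × 43.3
  = 42.081 + 7.361
  = 49.442
  ≈ 49.44

49.44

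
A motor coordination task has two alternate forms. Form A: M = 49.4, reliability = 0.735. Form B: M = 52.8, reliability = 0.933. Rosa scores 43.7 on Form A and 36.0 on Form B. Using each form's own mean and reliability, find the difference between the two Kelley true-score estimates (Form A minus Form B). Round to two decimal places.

T̂_A = 0.735(43.7) + 0.265(49.4) = 45.2105
T̂_B = 0.933(36.0) + 0.067(52.8) = 37.1256
T̂_A − T̂_B = 8.0849

8.08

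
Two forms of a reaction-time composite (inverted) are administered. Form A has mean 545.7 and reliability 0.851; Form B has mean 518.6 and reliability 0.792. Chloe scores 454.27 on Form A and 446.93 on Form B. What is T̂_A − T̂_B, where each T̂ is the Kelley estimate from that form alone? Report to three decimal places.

6.056

T̂_A = 0.851(454.27) + 0.149(545.7) = 467.89307
T̂_B = 0.792(446.93) + 0.208(518.6) = 461.83736
T̂_A − T̂_B = 6.05571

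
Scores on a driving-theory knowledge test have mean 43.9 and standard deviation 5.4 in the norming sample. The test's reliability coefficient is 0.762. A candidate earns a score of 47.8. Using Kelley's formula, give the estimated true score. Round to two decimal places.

46.87

Kelley's formula gives T̂ = 0.762·47.8 + 0.238·43.9 = 36.4236 + 10.4482 = 46.872.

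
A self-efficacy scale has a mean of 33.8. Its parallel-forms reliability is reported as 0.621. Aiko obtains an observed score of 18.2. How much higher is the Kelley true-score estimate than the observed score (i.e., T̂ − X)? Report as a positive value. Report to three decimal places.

5.912

T̂ = ρX + (1 − ρ)μ
  = 0.621 × 18.2 + 0.379 × 33.8
  = 11.3022 + 12.8102
  = 24.11240
  ≈ 24.1124
T̂ − X = 24.1124 − 18.2 = 5.9124 → 5.912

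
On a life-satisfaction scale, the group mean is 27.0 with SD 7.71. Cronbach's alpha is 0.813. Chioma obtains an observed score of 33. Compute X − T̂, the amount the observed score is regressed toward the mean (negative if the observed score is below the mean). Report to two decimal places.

T̂ = ρX + (1 − ρ)μ
  = 0.813 × 33 + 0.187 × 27.0
  = 26.829 + 5.0490
  = 31.8780
  ≈ 31.878
X − T̂ = 33 − 31.878 = 1.122 → 1.12

1.12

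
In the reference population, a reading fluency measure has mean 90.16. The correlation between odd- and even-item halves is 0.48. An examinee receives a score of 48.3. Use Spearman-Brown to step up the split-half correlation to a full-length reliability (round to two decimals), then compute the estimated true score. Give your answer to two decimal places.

Spearman-Brown: ρ = 2r/(1 + r) = 2(0.48)/(1 + 0.48) = 0.960/1.48 = 0.6486 → 0.65
T̂ = 0.65(48.3) + 0.35(90.16) = 31.395 + 31.5560 = 62.951 → 62.95

62.95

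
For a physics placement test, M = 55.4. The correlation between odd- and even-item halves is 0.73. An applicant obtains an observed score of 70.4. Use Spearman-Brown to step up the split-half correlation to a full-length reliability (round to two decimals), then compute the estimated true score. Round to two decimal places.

68.00

Spearman-Brown: ρ = 2r/(1 + r) = 2(0.73)/(1 + 0.73) = 1.460/1.73 = 0.8439 → 0.84
T̂ = 0.84(70.4) + 0.16(55.4) = 59.136 + 8.864 = 68.000 → 68.00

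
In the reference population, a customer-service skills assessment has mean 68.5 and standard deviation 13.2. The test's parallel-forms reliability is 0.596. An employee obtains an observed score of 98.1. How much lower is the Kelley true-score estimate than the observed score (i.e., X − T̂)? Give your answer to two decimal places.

11.96

T̂ = 0.596(98.1) + 0.404(68.5) = 58.4676 + 27.6740 = 86.1416 → 86.142
X − T̂ = 98.1 − 86.142 = 11.958 → 11.96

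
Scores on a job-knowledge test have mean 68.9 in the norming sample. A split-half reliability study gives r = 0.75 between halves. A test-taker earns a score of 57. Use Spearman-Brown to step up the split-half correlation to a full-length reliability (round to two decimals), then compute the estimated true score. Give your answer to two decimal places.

Spearman-Brown: ρ = 2r/(1 + r) = 2(0.75)/(1 + 0.75) = 1.500/1.75 = 0.8571 → 0.86
Kelley's formula gives T̂ = 0.86·57 + 0.14·68.9 = 49.02 + 9.646 = 58.666.

58.67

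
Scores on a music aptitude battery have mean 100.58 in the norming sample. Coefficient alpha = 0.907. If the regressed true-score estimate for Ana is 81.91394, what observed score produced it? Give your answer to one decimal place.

T̂ = ρX + (1 − ρ)μ  ⇒  X = (T̂ − (1 − ρ)μ) / ρ
X = (81.91394 − 0.093 × 100.58) / 0.907 = (81.91394 − 9.35394) / 0.907 = 72.56000 / 0.907 = 80.000

80.0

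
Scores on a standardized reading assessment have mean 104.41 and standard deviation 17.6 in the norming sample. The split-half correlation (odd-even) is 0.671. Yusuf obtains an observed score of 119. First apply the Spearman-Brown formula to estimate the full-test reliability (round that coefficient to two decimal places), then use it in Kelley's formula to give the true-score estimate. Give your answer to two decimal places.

Spearman-Brown: ρ = 2r/(1 + r) = 2(0.671)/(1 + 0.671) = 1.3420/1.671 = 0.8031 → 0.80
T̂ = 0.80(119) + 0.20(104.41) = 95.20 + 20.8820 = 116.082 → 116.08

116.08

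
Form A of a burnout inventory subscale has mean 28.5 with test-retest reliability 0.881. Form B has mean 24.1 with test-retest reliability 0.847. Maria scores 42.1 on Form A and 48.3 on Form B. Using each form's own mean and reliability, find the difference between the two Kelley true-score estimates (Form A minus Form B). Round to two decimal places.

T̂_A = 0.881(42.1) + 0.119(28.5) = 40.4816
T̂_B = 0.847(48.3) + 0.153(24.1) = 44.5974
T̂_A − T̂_B = -4.1158

-4.12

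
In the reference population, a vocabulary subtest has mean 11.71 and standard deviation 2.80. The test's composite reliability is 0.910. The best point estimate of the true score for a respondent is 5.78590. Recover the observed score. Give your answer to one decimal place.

T̂ = ρX + (1 − ρ)μ  ⇒  X = (T̂ − (1 − ρ)μ) / ρ
X = (5.78590 − 0.090 × 11.71) / 0.910 = (5.78590 − 1.05390) / 0.910 = 4.73200 / 0.910 = 5.200

5.2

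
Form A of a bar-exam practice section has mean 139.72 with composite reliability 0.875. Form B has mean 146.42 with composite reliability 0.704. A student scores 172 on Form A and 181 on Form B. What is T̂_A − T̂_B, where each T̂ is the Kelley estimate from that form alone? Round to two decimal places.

-2.80

T̂_A = 0.875(172) + 0.125(139.72) = 167.9650
T̂_B = 0.704(181) + 0.296(146.42) = 170.7643
T̂_A − T̂_B = -2.7993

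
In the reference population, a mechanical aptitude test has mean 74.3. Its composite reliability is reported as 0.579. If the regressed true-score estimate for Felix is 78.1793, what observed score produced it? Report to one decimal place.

T̂ = ρX + (1 − ρ)μ  ⇒  X = (T̂ − (1 − ρ)μ) / ρ
X = (78.1793 − 0.421 × 74.3) / 0.579 = (78.1793 − 31.2803) / 0.579 = 46.8990 / 0.579 = 81.000

81.0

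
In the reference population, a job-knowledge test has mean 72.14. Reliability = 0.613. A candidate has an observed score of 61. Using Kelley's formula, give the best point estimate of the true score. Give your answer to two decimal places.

65.31

T̂ = 0.613(61) + 0.387(72.14) = 37.393 + 27.91818 = 65.311 → 65.31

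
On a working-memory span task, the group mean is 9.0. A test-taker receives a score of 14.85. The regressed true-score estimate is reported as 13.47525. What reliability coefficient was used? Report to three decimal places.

0.765

T̂ = ρX + (1 − ρ)μ  ⇒  T̂ − μ = ρ(X − μ)
ρ = (T̂ − μ)/(X − μ) = (13.47525 − 9.0) / (14.85 − 9.0) = 4.47525 / 5.85 = 0.76500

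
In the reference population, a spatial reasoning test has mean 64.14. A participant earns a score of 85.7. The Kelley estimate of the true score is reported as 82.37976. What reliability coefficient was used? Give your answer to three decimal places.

0.846

T̂ = ρX + (1 − ρ)μ  ⇒  T̂ − μ = ρ(X − μ)
ρ = (T̂ − μ)/(X − μ) = (82.37976 − 64.14) / (85.7 − 64.14) = 18.23976 / 21.56 = 0.84600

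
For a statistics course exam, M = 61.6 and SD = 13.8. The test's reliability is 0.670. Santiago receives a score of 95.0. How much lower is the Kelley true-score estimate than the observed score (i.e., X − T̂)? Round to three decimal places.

11.022

T̂ = 0.670(95.0) + 0.330(61.6) = 63.6500 + 20.3280 = 83.97800 → 83.9780
X − T̂ = 95.0 − 83.9780 = 11.0220 → 11.022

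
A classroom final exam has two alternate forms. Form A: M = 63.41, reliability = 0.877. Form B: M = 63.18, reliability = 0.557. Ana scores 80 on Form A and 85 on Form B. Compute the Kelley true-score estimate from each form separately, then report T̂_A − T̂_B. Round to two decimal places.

2.63

T̂_A = 0.877(80) + 0.123(63.41) = 77.9594
T̂_B = 0.557(85) + 0.443(63.18) = 75.3337
T̂_A − T̂_B = 2.6257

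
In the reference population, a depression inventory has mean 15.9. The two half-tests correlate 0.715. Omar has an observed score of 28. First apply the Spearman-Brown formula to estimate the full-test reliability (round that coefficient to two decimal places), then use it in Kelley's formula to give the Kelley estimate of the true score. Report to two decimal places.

Spearman-Brown: ρ = 2r/(1 + r) = 2(0.715)/(1 + 0.715) = 1.4300/1.715 = 0.8338 → 0.83
Kelley's formula gives T̂ = 0.83·28 + 0.17·15.9 = 23.24 + 2.703 = 25.943.

25.94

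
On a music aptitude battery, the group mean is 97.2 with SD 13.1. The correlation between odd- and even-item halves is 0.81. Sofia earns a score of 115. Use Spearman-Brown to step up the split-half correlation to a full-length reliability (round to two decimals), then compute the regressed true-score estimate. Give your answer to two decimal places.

Spearman-Brown: ρ = 2r/(1 + r) = 2(0.81)/(1 + 0.81) = 1.620/1.81 = 0.8950 → 0.90
T̂ = ρX + (1 − ρ)μ
  = 0.90 × 115 + 0.10 × 97.2
  = 103.50 + 9.720
  = 113.220
  ≈ 113.22

113.22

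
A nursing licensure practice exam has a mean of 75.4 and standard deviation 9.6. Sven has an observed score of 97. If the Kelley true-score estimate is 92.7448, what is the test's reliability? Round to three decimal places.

T̂ = ρX + (1 − ρ)μ  ⇒  T̂ − μ = ρ(X − μ)
ρ = (T̂ − μ)/(X − μ) = (92.7448 − 75.4) / (97 − 75.4) = 17.3448 / 21.6 = 0.80300

0.803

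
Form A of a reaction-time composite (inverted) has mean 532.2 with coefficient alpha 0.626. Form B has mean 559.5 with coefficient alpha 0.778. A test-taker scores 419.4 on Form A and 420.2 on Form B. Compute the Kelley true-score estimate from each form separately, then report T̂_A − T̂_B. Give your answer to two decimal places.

T̂_A = 0.626(419.4) + 0.374(532.2) = 461.5872
T̂_B = 0.778(420.2) + 0.222(559.5) = 451.1246
T̂_A − T̂_B = 10.4626

10.46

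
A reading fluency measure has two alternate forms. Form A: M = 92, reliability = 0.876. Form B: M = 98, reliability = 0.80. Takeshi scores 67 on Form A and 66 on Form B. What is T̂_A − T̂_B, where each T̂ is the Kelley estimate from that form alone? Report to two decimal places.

-2.30

T̂_A = 0.876(67) + 0.124(92) = 70.1000
T̂_B = 0.80(66) + 0.20(98) = 72.4000
T̂_A − T̂_B = -2.3000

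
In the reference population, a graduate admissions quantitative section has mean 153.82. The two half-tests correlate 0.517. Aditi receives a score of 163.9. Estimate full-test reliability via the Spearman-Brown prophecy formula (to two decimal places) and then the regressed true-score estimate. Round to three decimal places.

Spearman-Brown: ρ = 2r/(1 + r) = 2(0.517)/(1 + 0.517) = 1.0340/1.517 = 0.6816 → 0.68
T̂ = 0.68(163.9) + 0.32(153.82) = 111.452 + 49.2224 = 160.6744 → 160.674

160.674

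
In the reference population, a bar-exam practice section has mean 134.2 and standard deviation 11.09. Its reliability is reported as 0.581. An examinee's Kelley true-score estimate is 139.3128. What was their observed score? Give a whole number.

143

T̂ = ρX + (1 − ρ)μ  ⇒  X = (T̂ − (1 − ρ)μ) / ρ
X = (139.3128 − 0.419 × 134.2) / 0.581 = (139.3128 − 56.2298) / 0.581 = 83.0830 / 0.581 = 143.00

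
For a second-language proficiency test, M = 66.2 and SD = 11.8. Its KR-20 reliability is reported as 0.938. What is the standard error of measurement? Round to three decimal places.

2.938

SEM = SD · √(1 − ρ) = 11.8 × √0.062 = 11.8 × 0.2490 = 2.9382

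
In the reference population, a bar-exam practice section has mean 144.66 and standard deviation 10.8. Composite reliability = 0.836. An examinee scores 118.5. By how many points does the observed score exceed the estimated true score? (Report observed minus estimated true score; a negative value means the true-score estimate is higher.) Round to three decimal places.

-4.290

T̂ = ρX + (1 − ρ)μ
  = 0.836 × 118.5 + 0.164 × 144.66
  = 99.0660 + 23.72424
  = 122.79024
  ≈ 122.7902
X − T̂ = 118.5 − 122.7902 = -4.2902 → -4.290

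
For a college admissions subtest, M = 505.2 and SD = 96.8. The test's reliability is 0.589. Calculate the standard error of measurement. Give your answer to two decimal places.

SEM = SD · √(1 − ρ) = 96.8 × √0.411 = 96.8 × 0.6411 = 62.058

62.06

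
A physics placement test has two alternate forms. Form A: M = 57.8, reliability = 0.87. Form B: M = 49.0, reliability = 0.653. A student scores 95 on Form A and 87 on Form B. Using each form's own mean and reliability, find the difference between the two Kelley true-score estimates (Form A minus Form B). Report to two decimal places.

T̂_A = 0.87(95) + 0.13(57.8) = 90.1640
T̂_B = 0.653(87) + 0.347(49.0) = 73.8140
T̂_A − T̂_B = 16.3500

16.35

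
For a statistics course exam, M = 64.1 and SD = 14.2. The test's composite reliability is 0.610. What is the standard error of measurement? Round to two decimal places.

8.87

SEM = SD · √(1 − ρ) = 14.2 × √0.390 = 14.2 × 0.6245 = 8.868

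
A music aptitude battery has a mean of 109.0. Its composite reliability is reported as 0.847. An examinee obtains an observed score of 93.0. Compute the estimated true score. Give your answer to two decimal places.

95.45

T̂ = ρX + (1 − ρ)μ
  = 0.847 × 93.0 + 0.153 × 109.0
  = 78.7710 + 16.6770
  = 95.448
  ≈ 95.45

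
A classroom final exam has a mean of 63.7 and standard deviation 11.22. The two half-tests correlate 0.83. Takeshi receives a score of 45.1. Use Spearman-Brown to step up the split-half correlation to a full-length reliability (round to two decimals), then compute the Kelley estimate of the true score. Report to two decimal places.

46.77

Spearman-Brown: ρ = 2r/(1 + r) = 2(0.83)/(1 + 0.83) = 1.660/1.83 = 0.9071 → 0.91
Kelley's formula gives T̂ = 0.91·45.1 + 0.09·63.7 = 41.041 + 5.733 = 46.774.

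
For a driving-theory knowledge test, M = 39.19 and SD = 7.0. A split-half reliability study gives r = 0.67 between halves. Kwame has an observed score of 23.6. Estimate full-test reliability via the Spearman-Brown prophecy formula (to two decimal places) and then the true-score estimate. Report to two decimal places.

Spearman-Brown: ρ = 2r/(1 + r) = 2(0.67)/(1 + 0.67) = 1.340/1.67 = 0.8024 → 0.80
T̂ = 0.80(23.6) + 0.20(39.19) = 18.880 + 7.8380 = 26.718 → 26.72

26.72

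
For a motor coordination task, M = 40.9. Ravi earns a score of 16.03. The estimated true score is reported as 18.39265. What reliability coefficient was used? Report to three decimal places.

T̂ = ρX + (1 − ρ)μ  ⇒  T̂ − μ = ρ(X − μ)
ρ = (T̂ − μ)/(X − μ) = (18.39265 − 40.9) / (16.03 − 40.9) = -22.50735 / -24.87 = 0.90500

0.905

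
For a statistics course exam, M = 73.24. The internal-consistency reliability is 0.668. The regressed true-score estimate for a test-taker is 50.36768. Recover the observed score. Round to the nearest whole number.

T̂ = ρX + (1 − ρ)μ  ⇒  X = (T̂ − (1 − ρ)μ) / ρ
X = (50.36768 − 0.332 × 73.24) / 0.668 = (50.36768 − 24.31568) / 0.668 = 26.05200 / 0.668 = 39.00

39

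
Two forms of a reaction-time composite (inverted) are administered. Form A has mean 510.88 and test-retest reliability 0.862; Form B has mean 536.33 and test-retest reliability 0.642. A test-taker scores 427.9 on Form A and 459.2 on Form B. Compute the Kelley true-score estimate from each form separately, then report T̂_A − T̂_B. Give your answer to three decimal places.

T̂_A = 0.862(427.9) + 0.138(510.88) = 439.35124
T̂_B = 0.642(459.2) + 0.358(536.33) = 486.81254
T̂_A − T̂_B = -47.46130

-47.461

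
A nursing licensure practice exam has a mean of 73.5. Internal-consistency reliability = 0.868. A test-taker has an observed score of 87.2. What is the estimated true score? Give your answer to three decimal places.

Weight the observed score by reliability and the mean by (1 − reliability): T̂ = 0.868·87.2 + 0.132·73.5 = 75.6896 + 9.7020 = 85.3916.

85.392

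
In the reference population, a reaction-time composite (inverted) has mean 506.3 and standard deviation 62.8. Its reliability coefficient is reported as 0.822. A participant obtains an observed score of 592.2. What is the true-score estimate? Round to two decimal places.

Regress the observed score toward the mean by the unreliability: T̂ = 0.822·592.2 + 0.178·506.3 = 486.7884 + 90.1214 = 576.910.

576.91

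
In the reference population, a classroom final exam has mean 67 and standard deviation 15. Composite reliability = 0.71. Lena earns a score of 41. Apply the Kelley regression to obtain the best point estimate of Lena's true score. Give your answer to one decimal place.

48.5

T̂ = 0.71(41) + 0.29(67) = 29.11 + 19.43 = 48.54 → 48.5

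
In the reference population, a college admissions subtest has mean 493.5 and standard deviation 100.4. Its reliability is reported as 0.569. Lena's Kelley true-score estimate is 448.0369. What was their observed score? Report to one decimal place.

413.6

T̂ = ρX + (1 − ρ)μ  ⇒  X = (T̂ − (1 − ρ)μ) / ρ
X = (448.0369 − 0.431 × 493.5) / 0.569 = (448.0369 − 212.6985) / 0.569 = 235.3384 / 0.569 = 413.600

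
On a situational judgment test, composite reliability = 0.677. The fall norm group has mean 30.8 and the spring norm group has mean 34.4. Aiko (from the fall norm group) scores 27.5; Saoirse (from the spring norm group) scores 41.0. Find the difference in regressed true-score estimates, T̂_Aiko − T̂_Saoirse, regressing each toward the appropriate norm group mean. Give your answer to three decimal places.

T̂_Aiko = 0.677(27.5) + 0.323(30.8) = 28.56590
T̂_Saoirse = 0.677(41.0) + 0.323(34.4) = 38.86820
Difference = 28.56590 − 38.86820 = -10.30230

-10.302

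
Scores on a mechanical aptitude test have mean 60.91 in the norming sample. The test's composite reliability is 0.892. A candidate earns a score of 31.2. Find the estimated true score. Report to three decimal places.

T̂ = 0.892(31.2) + 0.108(60.91) = 27.8304 + 6.57828 = 34.4087 → 34.409

34.409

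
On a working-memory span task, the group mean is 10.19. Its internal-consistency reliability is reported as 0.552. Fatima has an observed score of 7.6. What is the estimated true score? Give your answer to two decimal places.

8.76

T̂ = ρX + (1 − ρ)μ
  = 0.552 × 7.6 + 0.448 × 10.19
  = 4.1952 + 4.56512
  = 8.760
  ≈ 8.76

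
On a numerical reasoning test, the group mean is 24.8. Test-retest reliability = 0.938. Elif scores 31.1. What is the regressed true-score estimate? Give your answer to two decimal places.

30.71

T̂ = 0.938(31.1) + 0.062(24.8) = 29.1718 + 1.5376 = 30.709 → 30.71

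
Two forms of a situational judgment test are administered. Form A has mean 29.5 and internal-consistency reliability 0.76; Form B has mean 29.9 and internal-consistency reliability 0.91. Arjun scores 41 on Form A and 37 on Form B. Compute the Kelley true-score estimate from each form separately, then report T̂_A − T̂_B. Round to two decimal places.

T̂_A = 0.76(41) + 0.24(29.5) = 38.2400
T̂_B = 0.91(37) + 0.09(29.9) = 36.3610
T̂_A − T̂_B = 1.8790

1.88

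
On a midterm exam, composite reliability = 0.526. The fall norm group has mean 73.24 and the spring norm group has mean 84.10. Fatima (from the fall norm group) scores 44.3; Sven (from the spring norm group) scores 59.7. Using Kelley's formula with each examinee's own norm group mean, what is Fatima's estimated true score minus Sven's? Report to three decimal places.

-13.248

T̂_Fatima = 0.526(44.3) + 0.474(73.24) = 58.01756
T̂_Sven = 0.526(59.7) + 0.474(84.10) = 71.26560
Difference = 58.01756 − 71.26560 = -13.24804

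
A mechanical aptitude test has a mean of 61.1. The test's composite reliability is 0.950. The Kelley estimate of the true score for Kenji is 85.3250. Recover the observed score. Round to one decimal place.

86.6

T̂ = ρX + (1 − ρ)μ  ⇒  X = (T̂ − (1 − ρ)μ) / ρ
X = (85.3250 − 0.050 × 61.1) / 0.950 = (85.3250 − 3.0550) / 0.950 = 82.2700 / 0.950 = 86.600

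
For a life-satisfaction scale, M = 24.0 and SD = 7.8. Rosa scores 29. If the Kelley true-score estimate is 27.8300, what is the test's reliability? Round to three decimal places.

T̂ = ρX + (1 − ρ)μ  ⇒  T̂ − μ = ρ(X − μ)
ρ = (T̂ − μ)/(X − μ) = (27.8300 − 24.0) / (29 − 24.0) = 3.8300 / 5.0 = 0.76600

0.766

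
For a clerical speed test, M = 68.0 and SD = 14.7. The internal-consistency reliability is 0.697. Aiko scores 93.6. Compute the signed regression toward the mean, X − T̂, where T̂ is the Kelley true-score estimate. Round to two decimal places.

7.76

T̂ = 0.697(93.6) + 0.303(68.0) = 65.2392 + 20.6040 = 85.8432 → 85.843
X − T̂ = 93.6 − 85.843 = 7.757 → 7.76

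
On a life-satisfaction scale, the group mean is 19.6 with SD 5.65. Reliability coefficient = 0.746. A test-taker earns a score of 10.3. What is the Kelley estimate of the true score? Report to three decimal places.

12.662

Regress the observed score toward the mean by the unreliability: T̂ = 0.746·10.3 + 0.254·19.6 = 7.6838 + 4.9784 = 12.6622.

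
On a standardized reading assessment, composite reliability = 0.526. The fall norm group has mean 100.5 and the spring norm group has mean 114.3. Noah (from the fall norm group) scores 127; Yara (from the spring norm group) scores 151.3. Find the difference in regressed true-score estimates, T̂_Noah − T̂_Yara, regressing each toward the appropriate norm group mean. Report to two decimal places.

-19.32

T̂_Noah = 0.526(127) + 0.474(100.5) = 114.4390
T̂_Yara = 0.526(151.3) + 0.474(114.3) = 133.7620
Difference = 114.4390 − 133.7620 = -19.3230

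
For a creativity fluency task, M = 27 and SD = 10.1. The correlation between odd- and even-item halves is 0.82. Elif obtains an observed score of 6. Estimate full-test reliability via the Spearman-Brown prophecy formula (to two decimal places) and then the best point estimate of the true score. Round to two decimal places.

8.10

Spearman-Brown: ρ = 2r/(1 + r) = 2(0.82)/(1 + 0.82) = 1.640/1.82 = 0.9011 → 0.90
Weight the observed score by reliability and the mean by (1 − reliability): T̂ = 0.90·6 + 0.10·27 = 5.40 + 2.70 = 8.100.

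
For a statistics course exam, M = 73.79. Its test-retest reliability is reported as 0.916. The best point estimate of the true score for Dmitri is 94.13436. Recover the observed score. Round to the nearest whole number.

T̂ = ρX + (1 − ρ)μ  ⇒  X = (T̂ − (1 − ρ)μ) / ρ
X = (94.13436 − 0.084 × 73.79) / 0.916 = (94.13436 − 6.19836) / 0.916 = 87.93600 / 0.916 = 96.00

96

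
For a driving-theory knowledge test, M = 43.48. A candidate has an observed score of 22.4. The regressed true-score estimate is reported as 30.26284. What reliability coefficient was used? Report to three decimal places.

0.627

T̂ = ρX + (1 − ρ)μ  ⇒  T̂ − μ = ρ(X − μ)
ρ = (T̂ − μ)/(X − μ) = (30.26284 − 43.48) / (22.4 − 43.48) = -13.21716 / -21.08 = 0.62700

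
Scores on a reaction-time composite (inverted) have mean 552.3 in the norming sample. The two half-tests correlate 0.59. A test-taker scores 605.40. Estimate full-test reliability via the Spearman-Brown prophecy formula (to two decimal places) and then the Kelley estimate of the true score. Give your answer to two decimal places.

Spearman-Brown: ρ = 2r/(1 + r) = 2(0.59)/(1 + 0.59) = 1.180/1.59 = 0.7421 → 0.74
T̂ = 0.74(605.40) + 0.26(552.3) = 447.9960 + 143.598 = 591.594 → 591.59

591.59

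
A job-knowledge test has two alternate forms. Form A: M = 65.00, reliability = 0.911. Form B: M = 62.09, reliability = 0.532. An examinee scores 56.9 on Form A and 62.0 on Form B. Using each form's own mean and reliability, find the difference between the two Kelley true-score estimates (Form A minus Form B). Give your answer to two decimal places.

T̂_A = 0.911(56.9) + 0.089(65.00) = 57.6209
T̂_B = 0.532(62.0) + 0.468(62.09) = 62.0421
T̂_A − T̂_B = -4.4212

-4.42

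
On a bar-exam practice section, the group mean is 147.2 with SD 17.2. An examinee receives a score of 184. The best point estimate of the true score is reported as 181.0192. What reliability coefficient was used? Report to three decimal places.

T̂ = ρX + (1 − ρ)μ  ⇒  T̂ − μ = ρ(X − μ)
ρ = (T̂ − μ)/(X − μ) = (181.0192 − 147.2) / (184 − 147.2) = 33.8192 / 36.8 = 0.91900

0.919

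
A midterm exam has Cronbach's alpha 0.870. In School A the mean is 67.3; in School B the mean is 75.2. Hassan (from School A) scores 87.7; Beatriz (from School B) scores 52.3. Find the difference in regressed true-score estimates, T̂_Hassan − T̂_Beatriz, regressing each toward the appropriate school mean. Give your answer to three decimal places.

T̂_Hassan = 0.870(87.7) + 0.130(67.3) = 85.04800
T̂_Beatriz = 0.870(52.3) + 0.130(75.2) = 55.27700
Difference = 85.04800 − 55.27700 = 29.77100

29.771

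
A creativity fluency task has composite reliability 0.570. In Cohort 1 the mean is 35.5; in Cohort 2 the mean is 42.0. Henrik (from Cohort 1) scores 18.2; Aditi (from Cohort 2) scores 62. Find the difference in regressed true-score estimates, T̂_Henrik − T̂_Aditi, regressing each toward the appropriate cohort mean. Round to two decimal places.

-27.76

T̂_Henrik = 0.570(18.2) + 0.430(35.5) = 25.6390
T̂_Aditi = 0.570(62) + 0.430(42.0) = 53.4000
Difference = 25.6390 − 53.4000 = -27.7610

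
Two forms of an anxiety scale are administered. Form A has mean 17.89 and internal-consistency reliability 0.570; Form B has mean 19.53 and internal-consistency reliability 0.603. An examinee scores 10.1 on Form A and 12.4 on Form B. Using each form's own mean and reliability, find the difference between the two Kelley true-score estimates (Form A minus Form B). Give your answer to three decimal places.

-1.781

T̂_A = 0.570(10.1) + 0.430(17.89) = 13.44970
T̂_B = 0.603(12.4) + 0.397(19.53) = 15.23061
T̂_A − T̂_B = -1.78091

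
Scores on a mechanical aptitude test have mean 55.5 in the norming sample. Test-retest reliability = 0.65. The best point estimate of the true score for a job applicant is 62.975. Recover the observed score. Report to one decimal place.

T̂ = ρX + (1 − ρ)μ  ⇒  X = (T̂ − (1 − ρ)μ) / ρ
X = (62.975 − 0.35 × 55.5) / 0.65 = (62.975 − 19.425) / 0.65 = 43.550 / 0.65 = 67.000

67.0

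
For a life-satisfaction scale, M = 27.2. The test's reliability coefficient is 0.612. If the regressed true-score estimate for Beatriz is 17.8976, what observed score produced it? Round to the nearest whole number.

12

T̂ = ρX + (1 − ρ)μ  ⇒  X = (T̂ − (1 − ρ)μ) / ρ
X = (17.8976 − 0.388 × 27.2) / 0.612 = (17.8976 − 10.5536) / 0.612 = 7.3440 / 0.612 = 12.00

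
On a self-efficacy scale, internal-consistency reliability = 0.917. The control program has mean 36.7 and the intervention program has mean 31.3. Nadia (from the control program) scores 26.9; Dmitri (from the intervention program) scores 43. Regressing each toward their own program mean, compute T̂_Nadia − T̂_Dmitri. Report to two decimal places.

-14.32

T̂_Nadia = 0.917(26.9) + 0.083(36.7) = 27.7134
T̂_Dmitri = 0.917(43) + 0.083(31.3) = 42.0289
Difference = 27.7134 − 42.0289 = -14.3155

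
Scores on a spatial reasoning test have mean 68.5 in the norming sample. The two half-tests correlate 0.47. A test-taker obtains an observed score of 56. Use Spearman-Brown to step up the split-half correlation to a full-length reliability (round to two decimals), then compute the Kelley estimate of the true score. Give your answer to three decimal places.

Spearman-Brown: ρ = 2r/(1 + r) = 2(0.47)/(1 + 0.47) = 0.940/1.47 = 0.6395 → 0.64
T̂ = ρX + (1 − ρ)μ
  = 0.64 × 56 + 0.36 × 68.5
  = 35.84 + 24.660
  = 60.5000
  ≈ 60.500

60.500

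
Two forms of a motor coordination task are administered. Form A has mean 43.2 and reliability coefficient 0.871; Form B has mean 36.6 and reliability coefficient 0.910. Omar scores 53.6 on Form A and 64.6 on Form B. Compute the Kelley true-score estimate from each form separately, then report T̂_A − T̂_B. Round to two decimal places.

T̂_A = 0.871(53.6) + 0.129(43.2) = 52.2584
T̂_B = 0.910(64.6) + 0.090(36.6) = 62.0800
T̂_A − T̂_B = -9.8216

-9.82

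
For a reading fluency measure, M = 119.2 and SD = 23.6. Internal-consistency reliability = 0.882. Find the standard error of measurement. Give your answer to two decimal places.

SEM = SD · √(1 − ρ) = 23.6 × √0.118 = 23.6 × 0.3435 = 8.107

8.11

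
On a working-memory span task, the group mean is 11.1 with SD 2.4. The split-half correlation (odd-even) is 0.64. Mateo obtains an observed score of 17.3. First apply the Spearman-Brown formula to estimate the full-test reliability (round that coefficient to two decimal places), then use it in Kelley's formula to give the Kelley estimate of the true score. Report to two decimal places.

Spearman-Brown: ρ = 2r/(1 + r) = 2(0.64)/(1 + 0.64) = 1.280/1.64 = 0.7805 → 0.78
Kelley's formula gives T̂ = 0.78·17.3 + 0.22·11.1 = 13.494 + 2.442 = 15.936.

15.94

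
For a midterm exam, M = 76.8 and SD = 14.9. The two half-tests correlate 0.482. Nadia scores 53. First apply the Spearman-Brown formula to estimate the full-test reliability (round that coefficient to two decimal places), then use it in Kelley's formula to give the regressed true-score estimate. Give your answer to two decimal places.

Spearman-Brown: ρ = 2r/(1 + r) = 2(0.482)/(1 + 0.482) = 0.9640/1.482 = 0.6505 → 0.65
Weight the observed score by reliability and the mean by (1 − reliability): T̂ = 0.65·53 + 0.35·76.8 = 34.45 + 26.880 = 61.330.

61.33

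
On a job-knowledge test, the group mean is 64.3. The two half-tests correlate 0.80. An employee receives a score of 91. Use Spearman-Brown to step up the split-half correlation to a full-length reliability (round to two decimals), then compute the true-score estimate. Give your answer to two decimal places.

Spearman-Brown: ρ = 2r/(1 + r) = 2(0.80)/(1 + 0.80) = 1.600/1.80 = 0.8889 → 0.89
T̂ = ρX + (1 − ρ)μ
  = 0.89 × 91 + 0.11 × 64.3
  = 80.99 + 7.073
  = 88.063
  ≈ 88.06

88.06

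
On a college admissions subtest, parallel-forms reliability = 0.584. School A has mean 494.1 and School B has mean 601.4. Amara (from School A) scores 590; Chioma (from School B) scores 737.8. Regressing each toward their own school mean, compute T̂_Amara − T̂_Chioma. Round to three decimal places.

T̂_Amara = 0.584(590) + 0.416(494.1) = 550.10560
T̂_Chioma = 0.584(737.8) + 0.416(601.4) = 681.05760
Difference = 550.10560 − 681.05760 = -130.95200

-130.952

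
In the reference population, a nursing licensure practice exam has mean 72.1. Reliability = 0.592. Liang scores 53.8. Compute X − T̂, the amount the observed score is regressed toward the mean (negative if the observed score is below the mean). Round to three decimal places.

Regress the observed score toward the mean by the unreliability: T̂ = 0.592·53.8 + 0.408·72.1 = 31.8496 + 29.4168 = 61.26640.
X − T̂ = 53.8 − 61.2664 = -7.4664 → -7.466

-7.466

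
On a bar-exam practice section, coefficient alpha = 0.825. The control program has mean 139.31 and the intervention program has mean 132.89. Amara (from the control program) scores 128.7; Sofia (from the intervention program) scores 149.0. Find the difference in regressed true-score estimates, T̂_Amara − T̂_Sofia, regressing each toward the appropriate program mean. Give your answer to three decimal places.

T̂_Amara = 0.825(128.7) + 0.175(139.31) = 130.55675
T̂_Sofia = 0.825(149.0) + 0.175(132.89) = 146.18075
Difference = 130.55675 − 146.18075 = -15.62400

-15.624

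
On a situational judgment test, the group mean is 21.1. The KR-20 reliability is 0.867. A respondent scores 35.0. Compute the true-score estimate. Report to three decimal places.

33.151

T̂ = 0.867(35.0) + 0.133(21.1) = 30.3450 + 2.8063 = 33.1513 → 33.151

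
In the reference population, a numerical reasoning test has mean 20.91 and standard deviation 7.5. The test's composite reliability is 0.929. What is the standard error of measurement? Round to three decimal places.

1.998

SEM = SD · √(1 − ρ) = 7.5 × √0.071 = 7.5 × 0.2665 = 1.9984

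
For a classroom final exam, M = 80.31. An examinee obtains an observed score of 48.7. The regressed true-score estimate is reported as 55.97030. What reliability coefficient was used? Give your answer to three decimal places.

T̂ = ρX + (1 − ρ)μ  ⇒  T̂ − μ = ρ(X − μ)
ρ = (T̂ − μ)/(X − μ) = (55.97030 − 80.31) / (48.7 − 80.31) = -24.33970 / -31.61 = 0.77000

0.770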